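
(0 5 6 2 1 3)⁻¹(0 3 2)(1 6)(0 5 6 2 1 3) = (0 1 5)(2 3)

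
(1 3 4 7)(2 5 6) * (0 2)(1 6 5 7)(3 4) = (0 2 7 6)(1 4)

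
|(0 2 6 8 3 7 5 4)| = 8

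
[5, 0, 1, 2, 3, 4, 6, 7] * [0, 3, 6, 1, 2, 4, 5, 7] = [4, 0, 3, 6, 1, 2, 5, 7]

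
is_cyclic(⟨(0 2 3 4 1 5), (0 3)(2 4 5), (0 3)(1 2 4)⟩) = no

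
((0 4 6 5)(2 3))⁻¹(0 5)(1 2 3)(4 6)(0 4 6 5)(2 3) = (0 4)(1 3 2)(5 6)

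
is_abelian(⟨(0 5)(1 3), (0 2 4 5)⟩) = no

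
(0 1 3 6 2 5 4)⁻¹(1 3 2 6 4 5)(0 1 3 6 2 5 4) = (0 4 3 6 5 2)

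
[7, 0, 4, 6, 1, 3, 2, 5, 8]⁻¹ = [1, 4, 6, 5, 2, 7, 3, 0, 8]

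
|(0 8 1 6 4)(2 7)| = 10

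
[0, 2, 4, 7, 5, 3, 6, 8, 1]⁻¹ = [0, 8, 1, 5, 2, 4, 6, 3, 7]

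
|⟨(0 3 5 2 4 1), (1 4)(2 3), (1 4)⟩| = 720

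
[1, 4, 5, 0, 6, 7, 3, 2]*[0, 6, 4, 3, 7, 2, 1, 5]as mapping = [0→6, 1→7, 2→2, 3→0, 4→1, 5→5, 6→3, 7→4]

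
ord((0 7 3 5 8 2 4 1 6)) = 9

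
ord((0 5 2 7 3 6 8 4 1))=9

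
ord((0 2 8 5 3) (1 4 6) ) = 15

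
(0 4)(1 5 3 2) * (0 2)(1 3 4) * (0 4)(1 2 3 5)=(0 2 5)(3 4)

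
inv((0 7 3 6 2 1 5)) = (0 5 1 2 6 3 7)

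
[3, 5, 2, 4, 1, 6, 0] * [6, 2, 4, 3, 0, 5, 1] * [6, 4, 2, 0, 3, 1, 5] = [0, 1, 3, 6, 2, 4, 5]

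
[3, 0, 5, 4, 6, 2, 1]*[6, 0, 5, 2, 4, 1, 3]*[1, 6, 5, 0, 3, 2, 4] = [5, 4, 6, 3, 0, 2, 1]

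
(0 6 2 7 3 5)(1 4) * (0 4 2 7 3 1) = (0 6 7 1 2 3 5 4)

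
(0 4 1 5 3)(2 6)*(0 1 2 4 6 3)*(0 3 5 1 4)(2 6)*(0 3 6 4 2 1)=(0 1)(2 5 6 3)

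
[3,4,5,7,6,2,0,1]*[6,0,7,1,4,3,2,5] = [1,4,3,5,2,7,6,0]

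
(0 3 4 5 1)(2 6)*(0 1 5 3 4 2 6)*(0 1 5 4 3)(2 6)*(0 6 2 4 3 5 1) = (0 5 3 2)(4 6)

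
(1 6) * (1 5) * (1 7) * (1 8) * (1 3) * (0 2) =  (0 2)(1 6 5 7 8 3)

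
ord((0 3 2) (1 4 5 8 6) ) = 15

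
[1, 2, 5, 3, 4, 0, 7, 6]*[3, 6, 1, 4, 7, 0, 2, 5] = [6, 1, 0, 4, 7, 3, 5, 2]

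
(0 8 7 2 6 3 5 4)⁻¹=(0 4 5 3 6 2 7 8)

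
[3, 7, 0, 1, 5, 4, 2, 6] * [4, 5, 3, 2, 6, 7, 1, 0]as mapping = [0→2, 1→0, 2→4, 3→5, 4→7, 5→6, 6→3, 7→1]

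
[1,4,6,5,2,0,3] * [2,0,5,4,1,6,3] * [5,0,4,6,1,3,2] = [5,0,6,2,3,4,1]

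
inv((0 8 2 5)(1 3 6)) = (0 5 2 8)(1 6 3)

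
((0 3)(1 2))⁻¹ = (0 3)(1 2)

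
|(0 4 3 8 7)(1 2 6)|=15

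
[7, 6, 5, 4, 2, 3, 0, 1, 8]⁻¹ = [6, 7, 4, 5, 3, 2, 1, 0, 8]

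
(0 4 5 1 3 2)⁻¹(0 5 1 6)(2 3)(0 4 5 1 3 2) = (0 2)(1 3 6 4)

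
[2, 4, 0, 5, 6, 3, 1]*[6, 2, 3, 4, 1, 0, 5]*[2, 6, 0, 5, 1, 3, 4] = [5, 6, 4, 2, 3, 1, 0]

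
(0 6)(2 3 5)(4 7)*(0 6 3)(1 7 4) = (0 3 5 2)(1 7)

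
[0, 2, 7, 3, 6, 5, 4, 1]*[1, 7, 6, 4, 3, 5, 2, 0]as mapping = [0→1, 1→6, 2→0, 3→4, 4→2, 5→5, 6→3, 7→7]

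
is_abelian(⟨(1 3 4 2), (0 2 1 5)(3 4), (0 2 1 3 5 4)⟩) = no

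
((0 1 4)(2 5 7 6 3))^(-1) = (0 4 1)(2 3 6 7 5)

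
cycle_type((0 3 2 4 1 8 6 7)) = 8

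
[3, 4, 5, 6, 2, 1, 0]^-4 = [6, 1, 2, 0, 4, 5, 3]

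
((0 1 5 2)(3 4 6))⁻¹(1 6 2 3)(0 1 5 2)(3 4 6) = (0 4 5 3)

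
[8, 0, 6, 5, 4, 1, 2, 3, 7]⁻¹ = [1, 5, 6, 7, 4, 3, 2, 8, 0]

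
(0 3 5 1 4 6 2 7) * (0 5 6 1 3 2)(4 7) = (0 2 4 1 7 5 3 6)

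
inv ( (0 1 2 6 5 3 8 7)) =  (0 7 8 3 5 6 2 1)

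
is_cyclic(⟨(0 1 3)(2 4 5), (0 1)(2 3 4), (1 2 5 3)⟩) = no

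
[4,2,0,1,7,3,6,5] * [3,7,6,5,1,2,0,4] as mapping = [0→1,1→6,2→3,3→7,4→4,5→5,6→0,7→2] 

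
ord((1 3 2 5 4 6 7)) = 7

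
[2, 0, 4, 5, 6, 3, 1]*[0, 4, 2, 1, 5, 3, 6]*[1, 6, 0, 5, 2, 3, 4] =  [0, 1, 3, 5, 4, 6, 2]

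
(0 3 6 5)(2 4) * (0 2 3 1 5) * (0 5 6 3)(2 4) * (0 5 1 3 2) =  (0 3 2)(1 6)(4 5)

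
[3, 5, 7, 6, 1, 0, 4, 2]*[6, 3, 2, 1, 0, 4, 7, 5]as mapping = [0→1, 1→4, 2→5, 3→7, 4→3, 5→6, 6→0, 7→2]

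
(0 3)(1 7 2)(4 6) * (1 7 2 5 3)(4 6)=(0 1 2 7 5 3)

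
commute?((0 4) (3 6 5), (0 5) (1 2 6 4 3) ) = no:(0 4) (3 6 5) * (0 5) (1 2 6 4 3) = (0 3 4 5 1 2 6), (0 5) (1 2 6 4 3) * (0 4) (3 6 5) = (0 3 1 2 5 4 6) 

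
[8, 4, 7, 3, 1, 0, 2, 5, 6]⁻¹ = [5, 4, 6, 3, 1, 7, 8, 2, 0]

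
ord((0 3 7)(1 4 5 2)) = 12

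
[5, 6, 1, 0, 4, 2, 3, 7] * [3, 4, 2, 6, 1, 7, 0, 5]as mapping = [0→7, 1→0, 2→4, 3→3, 4→1, 5→2, 6→6, 7→5]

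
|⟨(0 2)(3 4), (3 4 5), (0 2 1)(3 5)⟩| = 36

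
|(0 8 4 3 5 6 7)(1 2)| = 14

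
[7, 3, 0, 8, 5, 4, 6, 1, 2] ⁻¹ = [2, 7, 8, 1, 5, 4, 6, 0, 3] 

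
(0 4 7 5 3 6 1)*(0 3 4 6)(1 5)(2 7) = (0 6 5 4 2 7 1 3)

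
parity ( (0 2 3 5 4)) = even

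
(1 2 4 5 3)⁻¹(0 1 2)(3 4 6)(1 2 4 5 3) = (0 2 4)(1 5 6)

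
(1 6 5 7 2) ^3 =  (1 7 6 2 5) 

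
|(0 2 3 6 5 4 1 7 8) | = 9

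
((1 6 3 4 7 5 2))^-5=(1 3 7 2 6 4 5)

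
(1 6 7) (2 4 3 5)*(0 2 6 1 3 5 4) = (0 2) (3 4 5 6 7) 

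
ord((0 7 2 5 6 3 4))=7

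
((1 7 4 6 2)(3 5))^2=(1 4 2 7 6)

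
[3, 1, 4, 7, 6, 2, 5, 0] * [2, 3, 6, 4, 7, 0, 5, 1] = [4, 3, 7, 1, 5, 6, 0, 2]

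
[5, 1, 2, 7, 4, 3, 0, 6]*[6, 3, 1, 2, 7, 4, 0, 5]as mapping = [0→4, 1→3, 2→1, 3→5, 4→7, 5→2, 6→6, 7→0]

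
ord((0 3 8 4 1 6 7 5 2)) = 9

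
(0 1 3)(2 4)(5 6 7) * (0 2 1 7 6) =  (0 7 5)(1 3 2 4)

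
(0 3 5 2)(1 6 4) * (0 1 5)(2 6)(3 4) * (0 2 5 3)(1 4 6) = (0 6)(1 5)(2 4 3)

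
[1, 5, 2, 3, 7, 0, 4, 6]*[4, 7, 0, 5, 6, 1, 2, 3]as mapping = [0→7, 1→1, 2→0, 3→5, 4→3, 5→4, 6→6, 7→2]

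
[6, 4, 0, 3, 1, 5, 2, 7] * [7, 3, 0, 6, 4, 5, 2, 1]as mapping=[0→2, 1→4, 2→7, 3→6, 4→3, 5→5, 6→0, 7→1]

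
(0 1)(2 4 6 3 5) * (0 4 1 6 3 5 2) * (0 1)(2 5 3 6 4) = (0 4 6 3 5 1 2)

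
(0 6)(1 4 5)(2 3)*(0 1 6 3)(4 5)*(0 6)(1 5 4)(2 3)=(0 2 6 5)(1 4)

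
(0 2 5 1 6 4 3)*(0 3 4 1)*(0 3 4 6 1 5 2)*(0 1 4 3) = (0 1 4 6 5) 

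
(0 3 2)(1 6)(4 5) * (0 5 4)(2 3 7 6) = (0 7 6 1 2 5)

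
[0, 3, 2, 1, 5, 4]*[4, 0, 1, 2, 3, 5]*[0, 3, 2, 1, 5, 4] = [5, 2, 3, 0, 4, 1]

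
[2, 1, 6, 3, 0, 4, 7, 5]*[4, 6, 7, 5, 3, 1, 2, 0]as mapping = [0→7, 1→6, 2→2, 3→5, 4→4, 5→3, 6→0, 7→1]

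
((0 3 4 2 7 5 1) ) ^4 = (0 7 3 5 4 1 2) 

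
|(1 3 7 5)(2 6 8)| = 12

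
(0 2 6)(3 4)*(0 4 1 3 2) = (1 3)(2 6 4)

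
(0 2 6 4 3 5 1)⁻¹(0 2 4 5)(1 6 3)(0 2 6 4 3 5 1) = (0 4 5)(1 2 6 3)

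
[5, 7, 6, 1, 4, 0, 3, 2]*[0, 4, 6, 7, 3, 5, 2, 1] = [5, 1, 2, 4, 3, 0, 7, 6]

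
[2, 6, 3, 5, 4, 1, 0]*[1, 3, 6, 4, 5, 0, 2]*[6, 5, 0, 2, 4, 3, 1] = [1, 0, 4, 6, 3, 2, 5]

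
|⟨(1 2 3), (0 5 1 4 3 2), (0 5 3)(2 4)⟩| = 720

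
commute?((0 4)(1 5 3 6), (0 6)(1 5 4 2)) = no:(0 4)(1 5 3 6) * (0 6)(1 5 4 2) = (0 2 1 4 6 5 3), (0 6)(1 5 4 2) * (0 4)(1 5 3 6) = (0 1 3 6 4 2 5)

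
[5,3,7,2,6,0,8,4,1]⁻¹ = [5,8,3,1,7,0,4,2,6]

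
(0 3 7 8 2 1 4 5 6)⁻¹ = (0 6 5 4 1 2 8 7 3)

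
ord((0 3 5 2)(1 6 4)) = 12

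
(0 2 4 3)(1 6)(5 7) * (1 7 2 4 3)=(0 4 1 6 7 5 2 3)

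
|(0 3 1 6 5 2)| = 6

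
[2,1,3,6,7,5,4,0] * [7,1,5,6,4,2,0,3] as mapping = [0→5,1→1,2→6,3→0,4→3,5→2,6→4,7→7] 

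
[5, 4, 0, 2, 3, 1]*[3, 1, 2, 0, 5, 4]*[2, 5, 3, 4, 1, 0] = [1, 0, 4, 3, 2, 5]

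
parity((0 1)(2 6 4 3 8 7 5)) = odd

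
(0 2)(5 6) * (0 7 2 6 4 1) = (0 6 5 4 1)(2 7)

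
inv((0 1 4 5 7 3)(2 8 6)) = (0 3 7 5 4 1)(2 6 8)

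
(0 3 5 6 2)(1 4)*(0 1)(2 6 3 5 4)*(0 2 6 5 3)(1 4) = (0 3 1 6 5)(2 4)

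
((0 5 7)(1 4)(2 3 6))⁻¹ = (0 7 5)(1 4)(2 6 3)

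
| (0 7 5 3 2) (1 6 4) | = 15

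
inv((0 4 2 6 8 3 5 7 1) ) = (0 1 7 5 3 8 6 2 4) 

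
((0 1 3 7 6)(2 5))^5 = (2 5)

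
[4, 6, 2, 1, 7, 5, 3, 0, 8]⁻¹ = [7, 3, 2, 6, 0, 5, 1, 4, 8]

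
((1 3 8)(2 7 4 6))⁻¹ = (1 8 3)(2 6 4 7)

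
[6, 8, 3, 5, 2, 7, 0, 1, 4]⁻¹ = [6, 7, 4, 2, 8, 3, 0, 5, 1]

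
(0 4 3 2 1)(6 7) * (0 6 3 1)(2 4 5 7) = (0 5 7 3 4 1 6 2)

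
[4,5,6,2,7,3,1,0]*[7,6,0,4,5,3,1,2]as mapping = [0→5,1→3,2→1,3→0,4→2,5→4,6→6,7→7]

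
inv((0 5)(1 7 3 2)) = (0 5)(1 2 3 7)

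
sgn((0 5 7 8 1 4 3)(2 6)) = -1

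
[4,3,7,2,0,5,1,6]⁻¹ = [4,6,3,1,0,5,7,2]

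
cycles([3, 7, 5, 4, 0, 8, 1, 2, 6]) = (0 3 4)(1 7 2 5 8 6)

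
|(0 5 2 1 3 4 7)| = 7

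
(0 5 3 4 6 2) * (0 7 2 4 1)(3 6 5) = (0 3 1)(2 7)(4 5 6)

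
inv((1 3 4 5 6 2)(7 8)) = (1 2 6 5 4 3)(7 8)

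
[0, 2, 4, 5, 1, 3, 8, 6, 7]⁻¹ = [0, 4, 1, 5, 2, 3, 7, 8, 6]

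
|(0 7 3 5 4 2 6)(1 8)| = 14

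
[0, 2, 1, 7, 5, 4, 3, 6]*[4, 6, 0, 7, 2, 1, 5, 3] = [4, 0, 6, 3, 1, 2, 7, 5]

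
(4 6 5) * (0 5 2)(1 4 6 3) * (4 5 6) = (0 6 2)(1 5 4 3)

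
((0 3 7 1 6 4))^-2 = (0 6 7)(1 3 4)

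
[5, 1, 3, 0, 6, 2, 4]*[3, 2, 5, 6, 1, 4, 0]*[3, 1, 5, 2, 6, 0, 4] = [6, 5, 4, 2, 3, 0, 1]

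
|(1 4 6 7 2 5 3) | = 7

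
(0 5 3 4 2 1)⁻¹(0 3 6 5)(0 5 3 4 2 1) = (3 5 4 6)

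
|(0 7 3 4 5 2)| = 6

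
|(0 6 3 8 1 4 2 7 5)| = 9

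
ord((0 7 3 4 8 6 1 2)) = 8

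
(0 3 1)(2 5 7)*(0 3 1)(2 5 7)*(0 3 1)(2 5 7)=()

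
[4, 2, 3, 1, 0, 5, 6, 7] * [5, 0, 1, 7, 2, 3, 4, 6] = [2, 1, 7, 0, 5, 3, 4, 6]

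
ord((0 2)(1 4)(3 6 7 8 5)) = 10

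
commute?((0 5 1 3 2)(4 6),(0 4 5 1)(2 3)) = no:(0 5 1 3 2)(4 6)*(0 4 5 1)(2 3) = (0 1 2 4 6 5),(0 4 5 1)(2 3)*(0 5 1 3 2)(4 6) = (0 6 4 1 5 3)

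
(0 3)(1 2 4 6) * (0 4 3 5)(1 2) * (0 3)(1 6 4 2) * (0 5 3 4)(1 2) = (0 3 1 6 2 5 4)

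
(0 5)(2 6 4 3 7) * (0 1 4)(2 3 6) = (0 5 1 4 6)(3 7)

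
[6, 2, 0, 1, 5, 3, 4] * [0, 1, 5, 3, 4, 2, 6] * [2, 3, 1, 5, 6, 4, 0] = [0, 4, 2, 3, 1, 5, 6]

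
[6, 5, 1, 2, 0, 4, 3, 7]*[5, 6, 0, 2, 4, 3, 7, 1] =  [7, 3, 6, 0, 5, 4, 2, 1]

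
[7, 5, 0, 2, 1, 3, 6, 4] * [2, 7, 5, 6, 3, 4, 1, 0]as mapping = [0→0, 1→4, 2→2, 3→5, 4→7, 5→6, 6→1, 7→3]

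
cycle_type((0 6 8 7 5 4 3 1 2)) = 9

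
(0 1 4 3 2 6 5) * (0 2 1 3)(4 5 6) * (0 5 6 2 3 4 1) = (0 4 5 3)(1 6 2)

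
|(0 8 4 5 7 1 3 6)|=8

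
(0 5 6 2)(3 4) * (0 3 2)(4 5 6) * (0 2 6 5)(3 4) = (0 5 3)(2 4 6)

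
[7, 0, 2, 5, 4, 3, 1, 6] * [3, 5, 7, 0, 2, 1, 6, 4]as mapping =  [0→4, 1→3, 2→7, 3→1, 4→2, 5→0, 6→5, 7→6]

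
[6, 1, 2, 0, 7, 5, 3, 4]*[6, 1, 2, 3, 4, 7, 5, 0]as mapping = [0→5, 1→1, 2→2, 3→6, 4→0, 5→7, 6→3, 7→4]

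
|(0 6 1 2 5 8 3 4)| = 8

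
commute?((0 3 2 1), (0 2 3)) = no:(0 3 2 1) * (0 2 3) = (1 2), (0 2 3) * (0 3 2 1) = (0 1)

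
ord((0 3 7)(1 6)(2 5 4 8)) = 12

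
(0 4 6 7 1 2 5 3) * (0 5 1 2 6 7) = (0 4 7 2 1 6)(3 5)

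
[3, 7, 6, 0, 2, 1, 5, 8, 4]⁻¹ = [3, 5, 4, 0, 8, 6, 2, 1, 7]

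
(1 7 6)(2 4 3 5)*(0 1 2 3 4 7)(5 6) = (0 1)(2 7 5 3 6)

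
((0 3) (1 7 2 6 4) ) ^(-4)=(1 7 2 6 4) 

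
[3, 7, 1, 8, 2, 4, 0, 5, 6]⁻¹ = [6, 2, 4, 0, 5, 7, 8, 1, 3]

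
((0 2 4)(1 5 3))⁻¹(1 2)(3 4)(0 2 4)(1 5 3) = (0 1)(4 5)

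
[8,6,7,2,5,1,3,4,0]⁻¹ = [8,5,3,6,7,4,1,2,0]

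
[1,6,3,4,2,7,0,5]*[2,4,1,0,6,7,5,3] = [4,5,0,6,1,3,2,7]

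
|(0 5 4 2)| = 4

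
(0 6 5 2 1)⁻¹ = (0 1 2 5 6)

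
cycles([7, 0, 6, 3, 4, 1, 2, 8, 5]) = (0 7 8 5 1)(2 6)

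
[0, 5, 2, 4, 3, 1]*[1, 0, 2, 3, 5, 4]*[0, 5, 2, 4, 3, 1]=[5, 3, 2, 1, 4, 0]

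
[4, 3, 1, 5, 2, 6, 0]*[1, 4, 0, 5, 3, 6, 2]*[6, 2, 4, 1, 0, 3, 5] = [1, 3, 0, 5, 6, 4, 2]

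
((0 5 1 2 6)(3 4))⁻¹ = (0 6 2 1 5)(3 4)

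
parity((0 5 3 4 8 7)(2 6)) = even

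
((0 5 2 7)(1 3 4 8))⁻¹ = (0 7 2 5)(1 8 4 3)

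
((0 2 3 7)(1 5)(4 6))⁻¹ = (0 7 3 2)(1 5)(4 6)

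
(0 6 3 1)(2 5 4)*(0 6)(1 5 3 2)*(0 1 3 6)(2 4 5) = (0 1)(2 6 4 3)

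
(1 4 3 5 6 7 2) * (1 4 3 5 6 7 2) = (1 3 6 2 4 5 7)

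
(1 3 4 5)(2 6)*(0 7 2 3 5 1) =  (0 7 2 6 3 4 1 5)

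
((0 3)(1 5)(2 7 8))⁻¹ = (0 3)(1 5)(2 8 7)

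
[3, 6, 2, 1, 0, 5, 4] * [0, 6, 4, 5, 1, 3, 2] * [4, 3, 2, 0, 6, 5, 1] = [5, 2, 6, 1, 4, 0, 3]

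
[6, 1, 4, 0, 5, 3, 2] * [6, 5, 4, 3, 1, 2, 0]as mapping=[0→0, 1→5, 2→1, 3→6, 4→2, 5→3, 6→4]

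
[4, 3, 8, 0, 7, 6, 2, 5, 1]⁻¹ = [3, 8, 6, 1, 0, 7, 5, 4, 2]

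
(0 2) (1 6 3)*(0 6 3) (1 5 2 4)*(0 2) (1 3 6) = (0 4 3 5) (1 6 2) 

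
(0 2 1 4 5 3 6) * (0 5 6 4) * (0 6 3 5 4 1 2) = (1 6 4 3)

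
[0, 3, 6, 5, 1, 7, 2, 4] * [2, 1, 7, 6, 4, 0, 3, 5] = [2, 6, 3, 0, 1, 5, 7, 4]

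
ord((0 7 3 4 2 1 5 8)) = 8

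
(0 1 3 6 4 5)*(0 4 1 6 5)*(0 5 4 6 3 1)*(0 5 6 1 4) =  (0 3)(1 4 6 5)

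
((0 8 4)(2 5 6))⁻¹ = (0 4 8)(2 6 5)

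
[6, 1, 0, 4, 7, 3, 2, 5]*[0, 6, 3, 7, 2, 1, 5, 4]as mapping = [0→5, 1→6, 2→0, 3→2, 4→4, 5→7, 6→3, 7→1]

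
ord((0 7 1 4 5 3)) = 6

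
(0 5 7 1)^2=(0 7)(1 5)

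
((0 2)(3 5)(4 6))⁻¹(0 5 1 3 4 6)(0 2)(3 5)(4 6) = (1 5 6 4 2 3)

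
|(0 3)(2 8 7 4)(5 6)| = 4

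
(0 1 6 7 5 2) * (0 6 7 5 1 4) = (0 4)(1 7)(2 6 5)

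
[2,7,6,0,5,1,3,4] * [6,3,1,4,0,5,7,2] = [1,2,7,6,5,3,4,0]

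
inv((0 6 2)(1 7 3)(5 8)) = (0 2 6)(1 3 7)(5 8)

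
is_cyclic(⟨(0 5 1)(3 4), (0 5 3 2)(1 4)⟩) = no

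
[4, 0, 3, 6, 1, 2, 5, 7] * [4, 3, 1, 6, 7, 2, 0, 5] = [7, 4, 6, 0, 3, 1, 2, 5]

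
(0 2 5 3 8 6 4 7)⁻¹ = (0 7 4 6 8 3 5 2)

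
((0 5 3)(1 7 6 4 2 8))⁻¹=(0 3 5)(1 8 2 4 6 7)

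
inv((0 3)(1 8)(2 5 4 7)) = (0 3)(1 8)(2 7 4 5)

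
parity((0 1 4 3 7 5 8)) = even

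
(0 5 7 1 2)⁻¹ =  (0 2 1 7 5)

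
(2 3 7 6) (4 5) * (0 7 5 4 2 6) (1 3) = (0 7) (1 3 5 2) 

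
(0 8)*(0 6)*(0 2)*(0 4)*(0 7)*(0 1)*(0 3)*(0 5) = (0 8 6 2 4 7 1 3 5)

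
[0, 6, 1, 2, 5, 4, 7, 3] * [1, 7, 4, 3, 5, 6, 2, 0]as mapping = [0→1, 1→2, 2→7, 3→4, 4→6, 5→5, 6→0, 7→3]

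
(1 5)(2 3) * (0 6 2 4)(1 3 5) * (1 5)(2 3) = (0 6 3 4)(1 5 2)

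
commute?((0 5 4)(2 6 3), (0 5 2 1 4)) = no:(0 5 4)(2 6 3)*(0 5 2 1 4) = (0 2 6 3 1 4 5), (0 5 2 1 4)*(0 5 4)(2 6 3) = (0 4 5 6 3 2 1)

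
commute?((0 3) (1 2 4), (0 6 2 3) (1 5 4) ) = no:(0 3) (1 2 4) * (0 6 2 3) (1 5 4) = (1 3 6 2) (4 5), (0 6 2 3) (1 5 4) * (0 3) (1 2 4) = (0 6 4 2) (1 5) 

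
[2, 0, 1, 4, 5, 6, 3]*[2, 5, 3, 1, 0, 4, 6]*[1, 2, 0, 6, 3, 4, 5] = [6, 0, 4, 1, 3, 5, 2]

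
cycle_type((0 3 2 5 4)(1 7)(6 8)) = 2^2.5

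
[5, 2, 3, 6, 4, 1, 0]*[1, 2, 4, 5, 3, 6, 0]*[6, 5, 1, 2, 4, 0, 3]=[3, 4, 0, 6, 2, 1, 5]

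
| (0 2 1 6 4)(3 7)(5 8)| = 10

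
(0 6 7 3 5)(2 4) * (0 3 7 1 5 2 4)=(0 6 1 5 3 2)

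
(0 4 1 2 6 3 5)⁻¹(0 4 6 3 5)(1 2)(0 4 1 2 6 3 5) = (0 4 1 3 5)(2 6)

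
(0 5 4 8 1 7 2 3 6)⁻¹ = (0 6 3 2 7 1 8 4 5)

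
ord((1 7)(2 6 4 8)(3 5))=4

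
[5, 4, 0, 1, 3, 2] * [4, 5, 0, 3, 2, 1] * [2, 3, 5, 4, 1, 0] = [3, 5, 1, 0, 4, 2]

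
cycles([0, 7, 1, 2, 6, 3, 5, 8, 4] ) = (1 7 8 4 6 5 3 2)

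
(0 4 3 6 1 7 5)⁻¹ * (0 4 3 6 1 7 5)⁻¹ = (0 7 6 4 5 1 3)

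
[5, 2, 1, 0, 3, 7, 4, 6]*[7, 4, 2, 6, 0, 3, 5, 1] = [3, 2, 4, 7, 6, 1, 0, 5] 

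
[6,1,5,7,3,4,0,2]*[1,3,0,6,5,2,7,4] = [7,3,2,4,6,5,1,0]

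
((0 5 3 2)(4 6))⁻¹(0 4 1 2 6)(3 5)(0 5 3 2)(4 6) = (0 4 5 6 1)(2 3)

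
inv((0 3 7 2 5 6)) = (0 6 5 2 7 3)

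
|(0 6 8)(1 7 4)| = 3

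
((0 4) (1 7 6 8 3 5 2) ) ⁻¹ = (0 4) (1 2 5 3 8 6 7) 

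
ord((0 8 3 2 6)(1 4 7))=15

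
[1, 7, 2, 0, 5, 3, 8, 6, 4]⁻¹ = [3, 0, 2, 5, 8, 4, 7, 1, 6]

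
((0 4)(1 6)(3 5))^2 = ()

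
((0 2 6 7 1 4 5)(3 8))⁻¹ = (0 5 4 1 7 6 2)(3 8)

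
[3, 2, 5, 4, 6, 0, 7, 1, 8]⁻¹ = [5, 7, 1, 0, 3, 2, 4, 6, 8]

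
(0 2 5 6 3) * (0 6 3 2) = (2 5 3 6)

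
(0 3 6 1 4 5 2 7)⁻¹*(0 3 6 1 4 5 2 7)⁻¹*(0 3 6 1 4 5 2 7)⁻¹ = (0 5 6 7 4 3 2 1)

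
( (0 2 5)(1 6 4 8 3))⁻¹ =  (0 5 2)(1 3 8 4 6)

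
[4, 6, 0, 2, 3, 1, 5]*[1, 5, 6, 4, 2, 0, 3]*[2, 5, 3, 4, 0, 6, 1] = [3, 4, 5, 1, 0, 6, 2]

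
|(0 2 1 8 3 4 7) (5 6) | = 14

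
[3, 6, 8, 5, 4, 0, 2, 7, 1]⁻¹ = [5, 8, 6, 0, 4, 3, 1, 7, 2]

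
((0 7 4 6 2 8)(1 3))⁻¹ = (0 8 2 6 4 7)(1 3)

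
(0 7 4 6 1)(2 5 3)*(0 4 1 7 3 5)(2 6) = (0 3 6 7 1 4 2)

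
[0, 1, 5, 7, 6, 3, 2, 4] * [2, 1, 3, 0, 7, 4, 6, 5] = [2, 1, 4, 5, 6, 0, 3, 7]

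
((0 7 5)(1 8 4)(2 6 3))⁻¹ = (0 5 7)(1 4 8)(2 3 6)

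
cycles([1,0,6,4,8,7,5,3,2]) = (0 1)(2 6 5 7 3 4 8)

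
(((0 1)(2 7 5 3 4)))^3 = (0 1)(2 3 7 4 5)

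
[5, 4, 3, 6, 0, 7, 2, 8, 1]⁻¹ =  [4, 8, 6, 2, 1, 0, 3, 5, 7]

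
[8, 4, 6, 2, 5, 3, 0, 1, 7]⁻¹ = [6, 7, 3, 5, 1, 4, 2, 8, 0]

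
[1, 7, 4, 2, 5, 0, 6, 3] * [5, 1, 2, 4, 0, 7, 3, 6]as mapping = [0→1, 1→6, 2→0, 3→2, 4→7, 5→5, 6→3, 7→4]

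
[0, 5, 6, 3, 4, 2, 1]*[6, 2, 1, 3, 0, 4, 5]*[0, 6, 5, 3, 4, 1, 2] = [2, 4, 1, 3, 0, 6, 5]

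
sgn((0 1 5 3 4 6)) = -1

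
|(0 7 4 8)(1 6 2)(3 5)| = 12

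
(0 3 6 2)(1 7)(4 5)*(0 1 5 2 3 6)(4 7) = (0 6 3)(1 4 2)(5 7)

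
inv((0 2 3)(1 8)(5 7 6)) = (0 3 2)(1 8)(5 6 7)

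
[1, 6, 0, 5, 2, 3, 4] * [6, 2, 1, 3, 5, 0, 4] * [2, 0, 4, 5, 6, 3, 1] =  [4, 6, 1, 2, 0, 5, 3]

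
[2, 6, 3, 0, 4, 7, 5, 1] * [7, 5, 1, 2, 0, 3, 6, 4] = [1, 6, 2, 7, 0, 4, 3, 5]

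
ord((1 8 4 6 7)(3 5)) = 10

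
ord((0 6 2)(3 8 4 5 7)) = 15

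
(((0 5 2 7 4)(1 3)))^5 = (1 3)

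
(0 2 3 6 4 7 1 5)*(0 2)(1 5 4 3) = (1 4 7 5 2)(3 6)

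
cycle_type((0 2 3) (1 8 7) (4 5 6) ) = 3^3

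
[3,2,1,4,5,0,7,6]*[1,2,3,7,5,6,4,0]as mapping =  [0→7,1→3,2→2,3→5,4→6,5→1,6→0,7→4]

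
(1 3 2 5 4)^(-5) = ()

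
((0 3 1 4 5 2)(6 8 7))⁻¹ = (0 2 5 4 1 3)(6 7 8)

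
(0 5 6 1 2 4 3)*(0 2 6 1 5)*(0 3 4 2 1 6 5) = (0 3 1 5 6)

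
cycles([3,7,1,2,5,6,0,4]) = (0 3 2 1 7 4 5 6)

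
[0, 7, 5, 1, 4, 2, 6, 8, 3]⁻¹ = [0, 3, 5, 8, 4, 2, 6, 1, 7]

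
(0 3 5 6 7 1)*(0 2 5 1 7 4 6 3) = (1 2 5 3)(4 6)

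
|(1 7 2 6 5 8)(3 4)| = 6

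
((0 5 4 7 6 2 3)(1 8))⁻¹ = (0 3 2 6 7 4 5)(1 8)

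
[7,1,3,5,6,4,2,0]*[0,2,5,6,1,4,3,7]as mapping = [0→7,1→2,2→6,3→4,4→3,5→1,6→5,7→0]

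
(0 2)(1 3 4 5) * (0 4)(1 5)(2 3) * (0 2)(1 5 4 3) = (0 1)(2 3)(4 5)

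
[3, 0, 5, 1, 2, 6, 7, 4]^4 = [3, 0, 4, 1, 7, 2, 5, 6]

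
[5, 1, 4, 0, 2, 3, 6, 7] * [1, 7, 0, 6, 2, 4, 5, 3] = [4, 7, 2, 1, 0, 6, 5, 3]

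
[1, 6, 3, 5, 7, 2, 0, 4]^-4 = [6, 0, 5, 2, 4, 3, 1, 7]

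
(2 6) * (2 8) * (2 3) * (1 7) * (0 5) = (0 5)(1 7)(2 6 8 3)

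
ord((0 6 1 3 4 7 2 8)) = 8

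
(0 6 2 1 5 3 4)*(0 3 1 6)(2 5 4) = (1 4 3 2 6 5)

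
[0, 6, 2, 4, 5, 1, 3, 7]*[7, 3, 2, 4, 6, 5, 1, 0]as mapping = [0→7, 1→1, 2→2, 3→6, 4→5, 5→3, 6→4, 7→0]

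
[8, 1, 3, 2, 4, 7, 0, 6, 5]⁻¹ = [6, 1, 3, 2, 4, 8, 7, 5, 0]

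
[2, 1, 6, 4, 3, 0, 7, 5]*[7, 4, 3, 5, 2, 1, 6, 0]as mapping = [0→3, 1→4, 2→6, 3→2, 4→5, 5→7, 6→0, 7→1]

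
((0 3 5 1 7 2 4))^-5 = (0 5 7 4 3 1 2)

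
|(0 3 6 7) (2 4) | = 4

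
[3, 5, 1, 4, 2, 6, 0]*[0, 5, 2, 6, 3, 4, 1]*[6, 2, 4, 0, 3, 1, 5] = [5, 3, 1, 0, 4, 2, 6]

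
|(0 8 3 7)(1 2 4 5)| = 4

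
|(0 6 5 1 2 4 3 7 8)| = 9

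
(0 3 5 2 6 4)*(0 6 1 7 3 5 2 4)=(0 5 4 6)(1 7 3 2)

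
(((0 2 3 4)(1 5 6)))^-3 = (0 2 3 4)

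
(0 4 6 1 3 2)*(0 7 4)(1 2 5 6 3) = (2 7 4 3 5 6)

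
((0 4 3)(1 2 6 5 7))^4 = (0 4 3)(1 7 5 6 2)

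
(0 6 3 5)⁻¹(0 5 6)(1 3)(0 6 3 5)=(0 3 6)(1 5)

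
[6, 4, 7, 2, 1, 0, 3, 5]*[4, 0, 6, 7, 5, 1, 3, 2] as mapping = [0→3, 1→5, 2→2, 3→6, 4→0, 5→4, 6→7, 7→1] 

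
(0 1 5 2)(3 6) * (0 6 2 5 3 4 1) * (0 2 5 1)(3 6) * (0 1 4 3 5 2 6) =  (0 6 3 2 5 4 1)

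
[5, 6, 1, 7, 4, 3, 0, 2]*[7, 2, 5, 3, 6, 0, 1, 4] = [0, 1, 2, 4, 6, 3, 7, 5]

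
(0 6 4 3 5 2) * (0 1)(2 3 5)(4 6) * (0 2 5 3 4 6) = (0 6)(1 2)(3 5 4)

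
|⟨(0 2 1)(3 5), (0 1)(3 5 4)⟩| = 36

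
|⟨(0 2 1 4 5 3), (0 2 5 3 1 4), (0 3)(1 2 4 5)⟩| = 720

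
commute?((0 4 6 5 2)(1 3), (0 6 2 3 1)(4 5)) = no:(0 4 6 5 2)(1 3)*(0 6 2 3 1)(4 5) = (0 5 3)(2 6 4), (0 6 2 3 1)(4 5)*(0 4 6 5 2)(1 3) = (0 5 6)(1 4 2)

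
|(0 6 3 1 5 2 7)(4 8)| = 14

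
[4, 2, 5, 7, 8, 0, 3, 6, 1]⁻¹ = [5, 8, 1, 6, 0, 2, 7, 3, 4]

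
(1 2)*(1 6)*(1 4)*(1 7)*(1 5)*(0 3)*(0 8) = (0 3 8)(1 2 6 4 7 5)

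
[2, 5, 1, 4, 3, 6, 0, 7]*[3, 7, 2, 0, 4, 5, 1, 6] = [2, 5, 7, 4, 0, 1, 3, 6]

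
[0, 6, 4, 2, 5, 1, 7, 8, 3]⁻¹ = [0, 5, 3, 8, 2, 4, 1, 6, 7]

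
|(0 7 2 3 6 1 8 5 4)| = 9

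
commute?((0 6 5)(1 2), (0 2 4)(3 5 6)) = no:(0 6 5)(1 2)*(0 2 4)(3 5 6) = (0 3 5 2 1 4), (0 2 4)(3 5 6)*(0 6 5)(1 2) = (0 1 2 4 6 3)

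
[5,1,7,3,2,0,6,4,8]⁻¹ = [5,1,4,3,7,0,6,2,8]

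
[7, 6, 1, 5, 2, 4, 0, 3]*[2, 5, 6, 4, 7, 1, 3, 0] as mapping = [0→0, 1→3, 2→5, 3→1, 4→6, 5→7, 6→2, 7→4] 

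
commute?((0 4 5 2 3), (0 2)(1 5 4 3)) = no:(0 4 5 2 3)*(0 2)(1 5 4 3) = (0 3 2 1 5), (0 2)(1 5 4 3)*(0 4 5 2 3) = (0 3 1 2 4)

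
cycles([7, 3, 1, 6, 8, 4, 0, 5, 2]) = (0 7 5 4 8 2 1 3 6)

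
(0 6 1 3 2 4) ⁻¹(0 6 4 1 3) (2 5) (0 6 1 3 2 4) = (0 3 2 6 1) (4 5) 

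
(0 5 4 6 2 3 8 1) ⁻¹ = (0 1 8 3 2 6 4 5) 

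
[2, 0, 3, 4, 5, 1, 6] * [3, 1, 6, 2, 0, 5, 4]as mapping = [0→6, 1→3, 2→2, 3→0, 4→5, 5→1, 6→4]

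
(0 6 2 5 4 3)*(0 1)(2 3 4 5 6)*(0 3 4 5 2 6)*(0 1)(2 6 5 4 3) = (0 5 6 3)(1 2)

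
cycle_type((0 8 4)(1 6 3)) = 3^2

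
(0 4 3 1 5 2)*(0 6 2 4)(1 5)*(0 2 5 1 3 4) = (0 2 6 5)(1 3)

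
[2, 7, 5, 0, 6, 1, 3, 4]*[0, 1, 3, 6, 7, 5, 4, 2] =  [3, 2, 5, 0, 4, 1, 6, 7]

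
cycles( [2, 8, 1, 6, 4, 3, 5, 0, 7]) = (0 2 1 8 7) (3 6 5) 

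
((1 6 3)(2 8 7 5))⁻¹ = (1 3 6)(2 5 7 8)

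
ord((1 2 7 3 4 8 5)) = 7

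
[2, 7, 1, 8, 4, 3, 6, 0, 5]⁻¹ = [7, 2, 0, 5, 4, 8, 6, 1, 3]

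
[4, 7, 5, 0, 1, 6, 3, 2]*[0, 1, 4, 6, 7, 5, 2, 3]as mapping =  [0→7, 1→3, 2→5, 3→0, 4→1, 5→2, 6→6, 7→4]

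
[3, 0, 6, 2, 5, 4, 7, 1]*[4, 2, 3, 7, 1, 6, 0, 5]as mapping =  [0→7, 1→4, 2→0, 3→3, 4→6, 5→1, 6→5, 7→2]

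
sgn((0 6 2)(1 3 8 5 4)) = 1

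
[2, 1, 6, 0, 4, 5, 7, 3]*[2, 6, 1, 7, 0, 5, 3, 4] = [1, 6, 3, 2, 0, 5, 4, 7] 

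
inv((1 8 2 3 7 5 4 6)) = (1 6 4 5 7 3 2 8)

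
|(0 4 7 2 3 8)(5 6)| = 6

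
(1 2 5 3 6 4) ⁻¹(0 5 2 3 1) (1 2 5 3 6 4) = (0 3 5 6 2) 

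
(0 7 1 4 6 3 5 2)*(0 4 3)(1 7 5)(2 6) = (0 5 6)(1 3)(2 4)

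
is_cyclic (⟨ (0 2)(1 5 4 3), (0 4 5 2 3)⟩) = no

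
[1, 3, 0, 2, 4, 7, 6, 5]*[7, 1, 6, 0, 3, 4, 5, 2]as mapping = [0→1, 1→0, 2→7, 3→6, 4→3, 5→2, 6→5, 7→4]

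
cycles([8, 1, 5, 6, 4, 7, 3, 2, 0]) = (0 8)(2 5 7)(3 6)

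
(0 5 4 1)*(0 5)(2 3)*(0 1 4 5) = (0 1)(2 3)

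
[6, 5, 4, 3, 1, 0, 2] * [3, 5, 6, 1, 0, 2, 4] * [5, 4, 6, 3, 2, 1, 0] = [2, 6, 5, 4, 1, 3, 0]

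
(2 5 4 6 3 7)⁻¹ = (2 7 3 6 4 5)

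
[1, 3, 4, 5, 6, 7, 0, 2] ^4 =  [7, 2, 1, 4, 3, 6, 5, 0] 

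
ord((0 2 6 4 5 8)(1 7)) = 6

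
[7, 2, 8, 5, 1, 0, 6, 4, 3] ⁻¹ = [5, 4, 1, 8, 7, 3, 6, 0, 2] 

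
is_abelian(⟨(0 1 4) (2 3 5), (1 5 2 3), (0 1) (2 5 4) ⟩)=no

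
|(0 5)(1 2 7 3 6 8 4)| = 14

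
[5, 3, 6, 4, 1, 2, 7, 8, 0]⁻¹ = [8, 4, 5, 1, 3, 0, 2, 6, 7]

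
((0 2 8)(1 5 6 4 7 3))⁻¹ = (0 8 2)(1 3 7 4 6 5)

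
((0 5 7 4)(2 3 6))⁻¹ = (0 4 7 5)(2 6 3)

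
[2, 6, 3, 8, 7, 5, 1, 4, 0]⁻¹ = [8, 6, 0, 2, 7, 5, 1, 4, 3]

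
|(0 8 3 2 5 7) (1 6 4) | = 6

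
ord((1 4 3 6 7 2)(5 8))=6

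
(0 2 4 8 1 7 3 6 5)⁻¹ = (0 5 6 3 7 1 8 4 2)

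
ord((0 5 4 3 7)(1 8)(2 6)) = 10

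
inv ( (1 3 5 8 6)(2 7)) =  (1 6 8 5 3)(2 7)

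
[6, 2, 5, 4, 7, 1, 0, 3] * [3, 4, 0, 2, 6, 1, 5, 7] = [5, 0, 1, 6, 7, 4, 3, 2]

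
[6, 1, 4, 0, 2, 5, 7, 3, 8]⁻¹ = [3, 1, 4, 7, 2, 5, 0, 6, 8]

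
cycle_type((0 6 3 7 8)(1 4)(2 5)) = 2^2.5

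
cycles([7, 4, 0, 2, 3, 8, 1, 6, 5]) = (0 7 6 1 4 3 2)(5 8)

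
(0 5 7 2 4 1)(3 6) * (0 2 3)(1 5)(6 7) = (0 1 2 4 5 6)(3 7)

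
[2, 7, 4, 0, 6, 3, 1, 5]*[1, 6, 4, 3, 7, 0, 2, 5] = [4, 5, 7, 1, 2, 3, 6, 0]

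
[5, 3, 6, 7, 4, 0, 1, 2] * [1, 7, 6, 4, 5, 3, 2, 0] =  [3, 4, 2, 0, 5, 1, 7, 6]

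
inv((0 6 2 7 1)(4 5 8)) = (0 1 7 2 6)(4 8 5)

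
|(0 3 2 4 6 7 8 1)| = 8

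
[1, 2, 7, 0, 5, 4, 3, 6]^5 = [3, 0, 1, 6, 5, 4, 7, 2]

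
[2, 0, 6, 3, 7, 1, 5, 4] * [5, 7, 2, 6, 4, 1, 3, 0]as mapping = [0→2, 1→5, 2→3, 3→6, 4→0, 5→7, 6→1, 7→4]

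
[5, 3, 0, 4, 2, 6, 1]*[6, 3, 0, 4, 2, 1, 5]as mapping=[0→1, 1→4, 2→6, 3→2, 4→0, 5→5, 6→3]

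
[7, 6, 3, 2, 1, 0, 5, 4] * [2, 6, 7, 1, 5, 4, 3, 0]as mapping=[0→0, 1→3, 2→1, 3→7, 4→6, 5→2, 6→4, 7→5]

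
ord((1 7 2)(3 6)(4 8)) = 6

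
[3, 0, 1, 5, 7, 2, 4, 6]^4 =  [1, 2, 5, 0, 7, 3, 4, 6]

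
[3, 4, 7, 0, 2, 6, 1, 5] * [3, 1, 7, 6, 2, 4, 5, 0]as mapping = [0→6, 1→2, 2→0, 3→3, 4→7, 5→5, 6→1, 7→4]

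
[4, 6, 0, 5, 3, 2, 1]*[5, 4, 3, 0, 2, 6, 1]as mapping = [0→2, 1→1, 2→5, 3→6, 4→0, 5→3, 6→4]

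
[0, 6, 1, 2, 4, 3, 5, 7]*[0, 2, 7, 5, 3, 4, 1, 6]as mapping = [0→0, 1→1, 2→2, 3→7, 4→3, 5→5, 6→4, 7→6]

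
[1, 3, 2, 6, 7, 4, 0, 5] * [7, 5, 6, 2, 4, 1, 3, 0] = [5, 2, 6, 3, 0, 4, 7, 1]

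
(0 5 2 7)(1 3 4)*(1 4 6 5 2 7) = (0 2 1 3 6 5 7)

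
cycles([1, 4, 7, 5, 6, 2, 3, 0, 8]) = (0 1 4 6 3 5 2 7)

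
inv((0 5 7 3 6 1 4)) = (0 4 1 6 3 7 5)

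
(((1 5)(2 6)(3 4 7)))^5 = (1 5)(2 6)(3 7 4)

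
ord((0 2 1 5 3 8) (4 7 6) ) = 6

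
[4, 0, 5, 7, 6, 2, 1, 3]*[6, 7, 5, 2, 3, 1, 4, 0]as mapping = [0→3, 1→6, 2→1, 3→0, 4→4, 5→5, 6→7, 7→2]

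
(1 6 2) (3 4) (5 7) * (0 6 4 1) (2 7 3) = (0 6 7 5 3 1 4 2) 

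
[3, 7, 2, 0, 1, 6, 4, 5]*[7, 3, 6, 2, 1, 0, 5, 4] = [2, 4, 6, 7, 3, 5, 1, 0]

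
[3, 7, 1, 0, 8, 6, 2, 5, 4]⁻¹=[3, 2, 6, 0, 8, 7, 5, 1, 4]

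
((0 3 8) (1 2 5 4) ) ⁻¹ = (0 8 3) (1 4 5 2) 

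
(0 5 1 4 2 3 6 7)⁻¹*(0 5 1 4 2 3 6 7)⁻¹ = (0 6 2 1)(3 4 5 7)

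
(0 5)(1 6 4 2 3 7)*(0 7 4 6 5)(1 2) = (1 5 7 2 3 4)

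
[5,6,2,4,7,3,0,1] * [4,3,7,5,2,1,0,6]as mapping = [0→1,1→0,2→7,3→2,4→6,5→5,6→4,7→3]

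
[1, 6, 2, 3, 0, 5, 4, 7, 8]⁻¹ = [4, 0, 2, 3, 6, 5, 1, 7, 8]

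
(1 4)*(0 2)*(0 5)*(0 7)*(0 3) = (0 2 5 7 3)(1 4)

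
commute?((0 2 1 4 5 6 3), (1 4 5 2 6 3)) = no:(0 2 1 4 5 6 3)*(1 4 5 2 6 3) = (0 6 1 5 3)(2 4), (1 4 5 2 6 3)*(0 2 1 4 5 6 3) = (0 2 3 4 6)(1 5)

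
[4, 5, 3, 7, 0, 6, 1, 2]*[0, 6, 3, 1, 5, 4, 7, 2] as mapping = [0→5, 1→4, 2→1, 3→2, 4→0, 5→7, 6→6, 7→3] 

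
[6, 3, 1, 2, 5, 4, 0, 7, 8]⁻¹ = [6, 2, 3, 1, 5, 4, 0, 7, 8]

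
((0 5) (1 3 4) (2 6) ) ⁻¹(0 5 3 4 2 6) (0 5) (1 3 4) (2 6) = (0 4 1 6 2 5) 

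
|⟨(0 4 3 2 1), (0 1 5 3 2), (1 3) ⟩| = 720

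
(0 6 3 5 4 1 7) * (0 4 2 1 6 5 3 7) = (0 5 2 1)(4 6 7)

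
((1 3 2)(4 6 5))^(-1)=(1 2 3)(4 5 6)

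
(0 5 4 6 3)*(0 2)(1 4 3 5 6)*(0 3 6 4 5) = (0 4 1 5 6)(2 3)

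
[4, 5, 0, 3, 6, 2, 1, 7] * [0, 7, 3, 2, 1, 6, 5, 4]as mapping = [0→1, 1→6, 2→0, 3→2, 4→5, 5→3, 6→7, 7→4]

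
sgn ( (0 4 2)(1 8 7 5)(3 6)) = 1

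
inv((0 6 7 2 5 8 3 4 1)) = (0 1 4 3 8 5 2 7 6)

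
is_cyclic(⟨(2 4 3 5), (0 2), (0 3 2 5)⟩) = no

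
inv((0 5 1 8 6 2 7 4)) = (0 4 7 2 6 8 1 5)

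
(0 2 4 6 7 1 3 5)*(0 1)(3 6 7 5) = (0 2 4 7)(1 6 5)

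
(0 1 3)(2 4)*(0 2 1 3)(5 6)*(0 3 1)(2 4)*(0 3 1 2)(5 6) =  (0 2)(3 4)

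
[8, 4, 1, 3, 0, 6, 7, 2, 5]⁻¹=[4, 2, 7, 3, 1, 8, 5, 6, 0]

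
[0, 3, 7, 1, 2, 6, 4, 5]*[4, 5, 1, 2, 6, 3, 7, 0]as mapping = [0→4, 1→2, 2→0, 3→5, 4→1, 5→7, 6→6, 7→3]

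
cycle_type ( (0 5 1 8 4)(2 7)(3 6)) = 2^2.5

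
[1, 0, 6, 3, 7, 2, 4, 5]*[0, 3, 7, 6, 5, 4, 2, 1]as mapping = [0→3, 1→0, 2→2, 3→6, 4→1, 5→7, 6→5, 7→4]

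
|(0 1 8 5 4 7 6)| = 7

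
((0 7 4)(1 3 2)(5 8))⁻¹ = (0 4 7)(1 2 3)(5 8)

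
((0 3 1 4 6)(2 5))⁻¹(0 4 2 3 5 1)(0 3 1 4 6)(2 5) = (1 2 4 3 6 5)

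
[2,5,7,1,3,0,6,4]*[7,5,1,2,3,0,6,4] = [1,0,4,5,2,7,6,3]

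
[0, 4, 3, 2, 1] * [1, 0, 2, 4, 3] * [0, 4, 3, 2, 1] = [4, 2, 1, 3, 0]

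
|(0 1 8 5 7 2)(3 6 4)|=6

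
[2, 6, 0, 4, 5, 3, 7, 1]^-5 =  [2, 6, 0, 4, 5, 3, 7, 1]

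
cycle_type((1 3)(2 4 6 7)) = 2.4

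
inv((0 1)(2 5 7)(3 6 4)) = (0 1)(2 7 5)(3 4 6)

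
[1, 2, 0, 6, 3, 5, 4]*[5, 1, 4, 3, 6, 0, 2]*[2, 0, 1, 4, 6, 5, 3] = [0, 6, 5, 1, 4, 2, 3]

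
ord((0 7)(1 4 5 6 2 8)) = 6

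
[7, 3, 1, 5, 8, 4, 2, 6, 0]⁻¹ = [8, 2, 6, 1, 5, 3, 7, 0, 4]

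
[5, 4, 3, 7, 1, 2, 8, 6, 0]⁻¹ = [8, 4, 5, 2, 1, 0, 7, 3, 6]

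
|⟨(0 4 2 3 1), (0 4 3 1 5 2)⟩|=720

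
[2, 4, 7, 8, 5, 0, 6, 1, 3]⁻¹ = [5, 7, 0, 8, 1, 4, 6, 2, 3]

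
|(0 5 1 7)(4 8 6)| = 12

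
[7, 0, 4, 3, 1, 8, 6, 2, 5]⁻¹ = [1, 4, 7, 3, 2, 8, 6, 0, 5]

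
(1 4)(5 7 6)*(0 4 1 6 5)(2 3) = (0 4 6)(2 3)(5 7)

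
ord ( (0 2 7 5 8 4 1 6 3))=9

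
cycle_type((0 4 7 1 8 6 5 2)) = 8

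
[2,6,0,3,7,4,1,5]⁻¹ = [2,6,0,3,5,7,1,4]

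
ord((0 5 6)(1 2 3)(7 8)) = 6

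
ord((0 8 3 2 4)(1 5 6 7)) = 20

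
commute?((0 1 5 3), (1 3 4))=no:(0 1 5 3)*(1 3 4)=(0 3)(1 5 4), (1 3 4)*(0 1 5 3)=(0 1)(3 4 5)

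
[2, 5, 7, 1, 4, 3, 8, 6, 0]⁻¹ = [8, 3, 0, 5, 4, 1, 7, 2, 6]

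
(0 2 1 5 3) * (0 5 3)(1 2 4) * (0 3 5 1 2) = (0 4 2)(1 5 3)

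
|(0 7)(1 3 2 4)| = 4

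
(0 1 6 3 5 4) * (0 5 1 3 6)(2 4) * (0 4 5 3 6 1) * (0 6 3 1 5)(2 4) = (0 3 6 5 4 1 2)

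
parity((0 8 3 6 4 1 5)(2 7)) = odd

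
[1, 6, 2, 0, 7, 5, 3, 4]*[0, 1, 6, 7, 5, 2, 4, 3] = [1, 4, 6, 0, 3, 2, 7, 5]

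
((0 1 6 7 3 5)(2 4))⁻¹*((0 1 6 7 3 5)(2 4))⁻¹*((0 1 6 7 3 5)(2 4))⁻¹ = (0 7)(1 3)(2 4)(5 6)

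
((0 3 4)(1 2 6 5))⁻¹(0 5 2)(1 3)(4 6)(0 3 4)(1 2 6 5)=(0 5)(1 6 3)(2 4)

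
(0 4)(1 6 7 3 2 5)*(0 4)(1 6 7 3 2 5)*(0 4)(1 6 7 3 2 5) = (0 4)(1 3)(2 6)(5 7)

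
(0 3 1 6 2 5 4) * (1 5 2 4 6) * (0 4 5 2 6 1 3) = (1 3 2 6 5)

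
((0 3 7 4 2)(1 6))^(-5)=(1 6)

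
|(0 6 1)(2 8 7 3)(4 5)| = 12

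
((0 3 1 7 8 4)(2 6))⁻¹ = (0 4 8 7 1 3)(2 6)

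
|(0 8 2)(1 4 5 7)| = 12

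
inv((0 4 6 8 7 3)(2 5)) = (0 3 7 8 6 4)(2 5)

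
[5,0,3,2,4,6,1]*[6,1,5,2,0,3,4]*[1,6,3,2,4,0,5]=[2,5,3,0,1,4,6]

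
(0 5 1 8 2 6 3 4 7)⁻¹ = (0 7 4 3 6 2 8 1 5)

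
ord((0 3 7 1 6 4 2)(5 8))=14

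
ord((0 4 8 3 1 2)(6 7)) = 6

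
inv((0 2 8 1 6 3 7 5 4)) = (0 4 5 7 3 6 1 8 2)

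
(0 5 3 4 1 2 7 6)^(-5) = (0 4 7 5 1 6 3 2)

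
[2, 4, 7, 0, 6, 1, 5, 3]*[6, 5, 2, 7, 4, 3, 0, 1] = [2, 4, 1, 6, 0, 5, 3, 7]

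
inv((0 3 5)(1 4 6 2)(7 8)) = (0 5 3)(1 2 6 4)(7 8)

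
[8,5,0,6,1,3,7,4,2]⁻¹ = [2,4,8,5,7,1,3,6,0]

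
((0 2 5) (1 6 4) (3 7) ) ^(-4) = (0 5 2) (1 4 6) 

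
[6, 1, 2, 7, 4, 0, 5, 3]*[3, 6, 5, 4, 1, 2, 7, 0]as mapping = [0→7, 1→6, 2→5, 3→0, 4→1, 5→3, 6→2, 7→4]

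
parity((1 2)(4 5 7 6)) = even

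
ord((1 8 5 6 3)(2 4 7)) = 15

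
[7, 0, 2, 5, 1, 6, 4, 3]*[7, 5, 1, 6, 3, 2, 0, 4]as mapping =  [0→4, 1→7, 2→1, 3→2, 4→5, 5→0, 6→3, 7→6]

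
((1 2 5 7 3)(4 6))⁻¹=(1 3 7 5 2)(4 6)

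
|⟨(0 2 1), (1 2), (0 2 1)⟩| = 6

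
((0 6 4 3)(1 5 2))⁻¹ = (0 3 4 6)(1 2 5)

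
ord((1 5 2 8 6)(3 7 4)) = 15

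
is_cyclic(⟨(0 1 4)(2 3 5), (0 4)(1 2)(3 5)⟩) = no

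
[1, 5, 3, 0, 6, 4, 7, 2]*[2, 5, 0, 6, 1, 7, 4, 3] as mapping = [0→5, 1→7, 2→6, 3→2, 4→4, 5→1, 6→3, 7→0] 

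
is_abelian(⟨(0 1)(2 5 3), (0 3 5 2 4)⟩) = no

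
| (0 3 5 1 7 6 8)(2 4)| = 14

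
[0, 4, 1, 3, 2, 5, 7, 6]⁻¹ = [0, 2, 4, 3, 1, 5, 7, 6]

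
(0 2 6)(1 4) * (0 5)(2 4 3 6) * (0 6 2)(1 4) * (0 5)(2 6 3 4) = (0 1 4 2 5 3 6)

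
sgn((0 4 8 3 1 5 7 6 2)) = 1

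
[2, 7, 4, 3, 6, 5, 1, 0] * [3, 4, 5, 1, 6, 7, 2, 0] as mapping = [0→5, 1→0, 2→6, 3→1, 4→2, 5→7, 6→4, 7→3] 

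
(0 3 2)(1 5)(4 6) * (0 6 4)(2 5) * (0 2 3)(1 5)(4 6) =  (1 3)(2 4 6)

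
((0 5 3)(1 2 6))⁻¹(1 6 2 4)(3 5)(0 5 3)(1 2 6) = (0 3)(1 6 4 2)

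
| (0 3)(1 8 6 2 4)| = 10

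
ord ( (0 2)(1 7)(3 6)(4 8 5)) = 6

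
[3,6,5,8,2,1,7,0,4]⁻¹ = [7,5,4,0,8,2,1,6,3]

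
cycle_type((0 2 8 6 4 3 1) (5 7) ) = 2.7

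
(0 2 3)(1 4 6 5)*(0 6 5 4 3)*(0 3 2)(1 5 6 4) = (1 2 3 4 6)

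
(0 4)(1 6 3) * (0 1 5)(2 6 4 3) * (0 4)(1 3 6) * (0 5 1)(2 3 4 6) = (0 2)(1 5 6 3)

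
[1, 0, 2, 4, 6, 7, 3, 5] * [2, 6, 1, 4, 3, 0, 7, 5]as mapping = [0→6, 1→2, 2→1, 3→3, 4→7, 5→5, 6→4, 7→0]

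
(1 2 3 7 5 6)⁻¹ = (1 6 5 7 3 2)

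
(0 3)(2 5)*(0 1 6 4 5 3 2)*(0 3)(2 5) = (0 5 3 1 6 4 2)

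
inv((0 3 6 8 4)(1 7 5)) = (0 4 8 6 3)(1 5 7)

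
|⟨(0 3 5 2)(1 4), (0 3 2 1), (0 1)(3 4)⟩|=720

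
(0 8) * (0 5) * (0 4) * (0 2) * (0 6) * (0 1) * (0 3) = (0 8 5 4 2 6 1 3)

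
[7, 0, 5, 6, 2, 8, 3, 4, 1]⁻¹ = [1, 8, 4, 6, 7, 2, 3, 0, 5]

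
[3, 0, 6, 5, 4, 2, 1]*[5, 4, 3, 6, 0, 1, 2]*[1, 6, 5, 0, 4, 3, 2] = [2, 3, 5, 6, 1, 0, 4]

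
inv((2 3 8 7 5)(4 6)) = (2 5 7 8 3)(4 6)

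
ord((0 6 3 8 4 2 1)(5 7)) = 14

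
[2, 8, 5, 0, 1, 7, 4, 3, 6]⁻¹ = [3, 4, 0, 7, 6, 2, 8, 5, 1]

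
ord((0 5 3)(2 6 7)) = 3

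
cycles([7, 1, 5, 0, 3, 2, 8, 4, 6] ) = (0 7 4 3)(2 5)(6 8)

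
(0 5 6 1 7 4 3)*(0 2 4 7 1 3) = (0 5 6 3 2 4)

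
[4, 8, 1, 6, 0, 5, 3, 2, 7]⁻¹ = [4, 2, 7, 6, 0, 5, 3, 8, 1]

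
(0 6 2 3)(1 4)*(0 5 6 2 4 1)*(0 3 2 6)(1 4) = (0 6 1 4 3 5)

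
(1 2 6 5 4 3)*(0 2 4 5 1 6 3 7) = (0 2 3 6 1 4 7)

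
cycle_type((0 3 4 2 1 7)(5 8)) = 2.6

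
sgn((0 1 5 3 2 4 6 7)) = -1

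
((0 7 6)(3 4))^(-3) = (3 4)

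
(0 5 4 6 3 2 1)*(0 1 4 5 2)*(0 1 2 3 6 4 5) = (0 3 1 2 5) 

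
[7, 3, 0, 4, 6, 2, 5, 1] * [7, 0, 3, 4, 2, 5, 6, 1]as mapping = [0→1, 1→4, 2→7, 3→2, 4→6, 5→3, 6→5, 7→0]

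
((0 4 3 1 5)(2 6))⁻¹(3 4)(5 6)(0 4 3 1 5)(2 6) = (0 2)(1 3)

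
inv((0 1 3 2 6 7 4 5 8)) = (0 8 5 4 7 6 2 3 1)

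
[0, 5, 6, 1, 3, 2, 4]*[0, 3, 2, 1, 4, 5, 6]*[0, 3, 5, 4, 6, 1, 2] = [0, 1, 2, 4, 3, 5, 6]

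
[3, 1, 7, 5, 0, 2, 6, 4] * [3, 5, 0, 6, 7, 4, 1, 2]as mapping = [0→6, 1→5, 2→2, 3→4, 4→3, 5→0, 6→1, 7→7]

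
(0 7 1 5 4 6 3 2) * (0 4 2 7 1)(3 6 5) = (0 1 3 7)(2 4 5)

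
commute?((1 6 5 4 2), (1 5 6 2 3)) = no:(1 6 5 4 2)*(1 5 6 2 3) = (1 2 5 4 3), (1 5 6 2 3)*(1 6 5 4 2) = (1 4 2 3 6)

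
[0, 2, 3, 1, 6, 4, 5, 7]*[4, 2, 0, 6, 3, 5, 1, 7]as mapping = [0→4, 1→0, 2→6, 3→2, 4→1, 5→3, 6→5, 7→7]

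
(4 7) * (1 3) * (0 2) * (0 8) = (0 2 8)(1 3)(4 7)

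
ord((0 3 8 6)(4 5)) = 4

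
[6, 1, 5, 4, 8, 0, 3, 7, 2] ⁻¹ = [5, 1, 8, 6, 3, 2, 0, 7, 4] 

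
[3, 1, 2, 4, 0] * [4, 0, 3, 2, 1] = [2, 0, 3, 1, 4]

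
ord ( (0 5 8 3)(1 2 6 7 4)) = 20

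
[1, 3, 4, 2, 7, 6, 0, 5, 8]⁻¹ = [6, 0, 3, 1, 2, 7, 5, 4, 8]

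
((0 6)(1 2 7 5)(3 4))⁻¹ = (0 6)(1 5 7 2)(3 4)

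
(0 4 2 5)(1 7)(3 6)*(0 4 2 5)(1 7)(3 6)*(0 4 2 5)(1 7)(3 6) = (0 5 2 4)(1 7)(3 6)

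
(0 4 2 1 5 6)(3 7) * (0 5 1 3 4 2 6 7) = (0 2 3)(4 6 5 7)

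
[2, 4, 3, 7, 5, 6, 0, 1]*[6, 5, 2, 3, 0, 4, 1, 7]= [2, 0, 3, 7, 4, 1, 6, 5]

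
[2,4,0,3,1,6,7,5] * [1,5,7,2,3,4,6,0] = [7,3,1,2,5,6,0,4]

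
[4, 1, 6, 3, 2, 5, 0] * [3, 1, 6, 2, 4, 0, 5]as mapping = [0→4, 1→1, 2→5, 3→2, 4→6, 5→0, 6→3]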